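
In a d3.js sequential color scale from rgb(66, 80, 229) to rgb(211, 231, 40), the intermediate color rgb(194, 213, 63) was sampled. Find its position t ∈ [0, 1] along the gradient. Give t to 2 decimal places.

0.88

Invert the lerp on the B channel (largest span, 189): t = (63 − 229) / (40 − 229) = -166/-189 = 0.87831.
Check on R: (194 − 66)/(211 − 66) = 0.8828 ✓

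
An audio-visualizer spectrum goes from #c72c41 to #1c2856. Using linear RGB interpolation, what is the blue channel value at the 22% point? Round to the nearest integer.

70

B₁ = 65 (from #c72c41), B₂ = 86 (from #1c2856).
B = 65 + 0.22 × (86 − 65) = 69.62 → 70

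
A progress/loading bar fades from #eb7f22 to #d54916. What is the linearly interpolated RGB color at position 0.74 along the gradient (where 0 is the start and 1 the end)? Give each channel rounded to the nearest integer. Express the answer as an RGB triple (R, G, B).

#eb7f22 → (235, 127, 34); #d54916 → (213, 73, 22).
R = 235 + 0.74 × (213 − 235) = 235 + 0.74 × -22 = 218.72 → 219
G = 127 + 0.74 × (73 − 127) = 127 + 0.74 × -54 = 87.04 → 87
B = 34 + 0.74 × (22 − 34) = 34 + 0.74 × -12 = 25.12 → 25
So the blended color is (219, 87, 25), about #db5719.

(219, 87, 25)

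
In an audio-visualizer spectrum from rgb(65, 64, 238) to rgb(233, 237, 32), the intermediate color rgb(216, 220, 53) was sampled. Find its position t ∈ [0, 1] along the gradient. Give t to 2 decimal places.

0.90

Invert the lerp on the B channel (largest span, 206): t = (53 − 238) / (32 − 238) = -185/-206 = 0.89806.
Check on R: (216 − 65)/(233 − 65) = 0.8988 ✓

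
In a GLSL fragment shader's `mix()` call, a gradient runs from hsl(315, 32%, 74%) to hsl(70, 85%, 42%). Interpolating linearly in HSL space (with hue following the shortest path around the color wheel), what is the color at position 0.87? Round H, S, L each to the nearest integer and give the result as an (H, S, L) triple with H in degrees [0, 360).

(55, 78, 46)

Hue: 70 − 315 = -245°, but |-245| > 180 so the shorter arc goes the other way: Δh = -245 + 360 = 115°.
H = 315 + 0.87 × (115) = 415.05 → 415 → 415 mod 360 = 55°
S = 32 + 0.87 × (85 − 32) = 78.11 → 78%
L = 74 + 0.87 × (42 − 74) = 46.16 → 46%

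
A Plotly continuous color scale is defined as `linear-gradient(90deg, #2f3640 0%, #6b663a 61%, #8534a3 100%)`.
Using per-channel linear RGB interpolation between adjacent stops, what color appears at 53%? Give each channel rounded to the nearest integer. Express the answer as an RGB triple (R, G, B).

53% lies between the 0% and 61% stops, so the local fraction is t = (53 − 0)/(61 − 0) = 53/61 ≈ 0.8689.
#2f3640 → (47, 54, 64); #6b663a → (107, 102, 58).
R = 47 + 0.8689 × (107 − 47) = 99.134 → 99
G = 54 + 0.8689 × (102 − 54) = 95.707 → 96
B = 64 + 0.8689 × (58 − 64) = 58.787 → 59

(99, 96, 59)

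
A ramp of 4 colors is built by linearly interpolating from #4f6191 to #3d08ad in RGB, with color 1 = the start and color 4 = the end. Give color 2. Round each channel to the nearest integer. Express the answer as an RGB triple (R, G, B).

With 4 swatches and endpoints inclusive, swatch 2 sits at t = (2 − 1)/(4 − 1) = 1/3 ≈ 0.3333.
#4f6191 → (79, 97, 145); #3d08ad → (61, 8, 173).
R = 79 + 0.3333 × (61 − 79) = 73.001 → 73
G = 97 + 0.3333 × (8 − 97) = 67.336 → 67
B = 145 + 0.3333 × (173 − 145) = 154.332 → 154

(73, 67, 154)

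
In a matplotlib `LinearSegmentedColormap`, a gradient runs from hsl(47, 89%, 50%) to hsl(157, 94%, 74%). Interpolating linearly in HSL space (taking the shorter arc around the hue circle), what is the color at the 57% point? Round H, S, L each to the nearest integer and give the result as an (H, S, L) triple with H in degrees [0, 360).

(110, 92, 64)

Hue arc: Δh = 157 − 47 = 110° (|Δh| ≤ 180, already the shorter path).
H = 47 + 0.57 × (110) = 109.7 → 110°
S = 89 + 0.57 × (94 − 89) = 91.85 → 92%
L = 50 + 0.57 × (74 − 50) = 63.68 → 64%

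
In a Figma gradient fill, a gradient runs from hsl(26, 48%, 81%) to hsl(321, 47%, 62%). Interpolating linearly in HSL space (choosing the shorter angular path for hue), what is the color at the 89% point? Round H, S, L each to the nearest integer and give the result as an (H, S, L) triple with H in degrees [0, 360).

(328, 47, 64)

Hue: 321 − 26 = 295°, but |295| > 180 so the shorter arc goes the other way: Δh = 295 − 360 = -65°.
H = 26 + 0.89 × (-65) = -31.85 → -32 → -32 mod 360 = 328°
S = 48 + 0.89 × (47 − 48) = 47.11 → 47%
L = 81 + 0.89 × (62 − 81) = 64.09 → 64%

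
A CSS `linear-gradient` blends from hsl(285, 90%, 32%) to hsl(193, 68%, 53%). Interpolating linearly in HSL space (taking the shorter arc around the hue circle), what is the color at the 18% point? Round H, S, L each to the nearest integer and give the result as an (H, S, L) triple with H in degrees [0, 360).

Hue arc: Δh = 193 − 285 = -92° (|Δh| ≤ 180, already the shorter path).
H = 285 + 0.18 × (-92) = 268.44 → 268°
S = 90 + 0.18 × (68 − 90) = 86.04 → 86%
L = 32 + 0.18 × (53 − 32) = 35.78 → 36%

(268, 86, 36)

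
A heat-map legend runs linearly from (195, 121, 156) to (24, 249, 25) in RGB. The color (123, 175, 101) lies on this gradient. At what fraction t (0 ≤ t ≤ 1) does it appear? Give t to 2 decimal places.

0.42

Invert the lerp on the R channel (largest span, 171): t = (123 − 195) / (24 − 195) = -72/-171 = 0.42105.
Check on G: (175 − 121)/(249 − 121) = 0.4219 ✓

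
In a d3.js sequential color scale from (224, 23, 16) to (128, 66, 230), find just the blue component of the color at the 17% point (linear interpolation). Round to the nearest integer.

52

B = 16 + 0.17 × (230 − 16) = 52.38 → 52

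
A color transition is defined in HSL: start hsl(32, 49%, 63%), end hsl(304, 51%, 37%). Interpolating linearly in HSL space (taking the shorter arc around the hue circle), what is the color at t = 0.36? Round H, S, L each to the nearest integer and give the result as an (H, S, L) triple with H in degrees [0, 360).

(0, 50, 54)

Hue: 304 − 32 = 272°, but |272| > 180 so the shorter arc goes the other way: Δh = 272 − 360 = -88°.
H = 32 + 0.36 × (-88) = 0.32 → 0°
S = 49 + 0.36 × (51 − 49) = 49.72 → 50%
L = 63 + 0.36 × (37 − 63) = 53.64 → 54%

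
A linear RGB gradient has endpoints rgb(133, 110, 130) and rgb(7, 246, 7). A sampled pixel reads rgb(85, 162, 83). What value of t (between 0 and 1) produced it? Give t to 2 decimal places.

0.38

Invert the lerp on the G channel (largest span, 136): t = (162 − 110) / (246 − 110) = 52/136 = 0.38235.
Check on R: (85 − 133)/(7 − 133) = 0.381 ✓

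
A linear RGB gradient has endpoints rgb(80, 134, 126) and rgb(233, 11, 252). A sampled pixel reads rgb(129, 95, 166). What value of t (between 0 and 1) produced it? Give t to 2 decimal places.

0.32

Invert the lerp on the R channel (largest span, 153): t = (129 − 80) / (233 − 80) = 49/153 = 0.32026.
Check on G: (95 − 134)/(11 − 134) = 0.3171 ✓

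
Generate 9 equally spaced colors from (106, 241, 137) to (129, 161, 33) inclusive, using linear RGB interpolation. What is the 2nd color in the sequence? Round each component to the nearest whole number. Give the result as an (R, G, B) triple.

With 9 swatches and endpoints inclusive, swatch 2 sits at t = (2 − 1)/(9 − 1) = 1/8 ≈ 0.125.
R = 106 + 0.125 × (129 − 106) = 108.875 → 109
G = 241 + 0.125 × (161 − 241) = 231 → 231
B = 137 + 0.125 × (33 − 137) = 124 → 124

(109, 231, 124)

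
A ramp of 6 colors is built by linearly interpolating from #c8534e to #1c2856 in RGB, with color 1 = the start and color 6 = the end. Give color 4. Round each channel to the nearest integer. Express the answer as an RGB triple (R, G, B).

With 6 swatches and endpoints inclusive, swatch 4 sits at t = (4 − 1)/(6 − 1) = 3/5 ≈ 0.6.
#c8534e → (200, 83, 78); #1c2856 → (28, 40, 86).
R = 200 + 0.6 × (28 − 200) = 96.8 → 97
G = 83 + 0.6 × (40 − 83) = 57.2 → 57
B = 78 + 0.6 × (86 − 78) = 82.8 → 83

(97, 57, 83)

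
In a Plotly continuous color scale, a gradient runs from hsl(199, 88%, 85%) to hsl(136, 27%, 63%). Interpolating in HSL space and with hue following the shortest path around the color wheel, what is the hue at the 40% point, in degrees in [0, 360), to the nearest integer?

174

Hue arc: Δh = 136 − 199 = -63° (|Δh| ≤ 180, already the shorter path).
H = 199 + 0.4 × (-63) = 173.8 → 174°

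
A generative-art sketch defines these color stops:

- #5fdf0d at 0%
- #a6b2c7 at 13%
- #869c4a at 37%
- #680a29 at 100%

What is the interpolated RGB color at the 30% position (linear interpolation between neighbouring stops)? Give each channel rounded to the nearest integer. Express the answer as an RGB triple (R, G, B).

(143, 162, 110)

30% lies between the 13% and 37% stops, so the local fraction is t = (30 − 13)/(37 − 13) = 17/24 ≈ 0.7083.
#a6b2c7 → (166, 178, 199); #869c4a → (134, 156, 74).
R = 166 + 0.7083 × (134 − 166) = 143.334 → 143
G = 178 + 0.7083 × (156 − 178) = 162.417 → 162
B = 199 + 0.7083 × (74 − 199) = 110.462 → 110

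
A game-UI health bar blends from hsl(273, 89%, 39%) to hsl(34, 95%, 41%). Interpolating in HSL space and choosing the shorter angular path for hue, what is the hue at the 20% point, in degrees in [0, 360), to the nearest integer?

Hue: 34 − 273 = -239°, but |-239| > 180 so the shorter arc goes the other way: Δh = -239 + 360 = 121°.
H = 273 + 0.2 × (121) = 297.2 → 297°

297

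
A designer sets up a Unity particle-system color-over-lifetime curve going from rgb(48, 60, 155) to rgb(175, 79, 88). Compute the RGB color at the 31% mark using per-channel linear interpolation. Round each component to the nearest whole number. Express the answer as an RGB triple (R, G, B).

(87, 66, 134)

31% corresponds to t = 0.31.
R = 48 + 0.31 × (175 − 48) = 48 + 0.31 × 127 = 87.37 → 87
G = 60 + 0.31 × (79 − 60) = 60 + 0.31 × 19 = 65.89 → 66
B = 155 + 0.31 × (88 − 155) = 155 + 0.31 × -67 = 134.23 → 134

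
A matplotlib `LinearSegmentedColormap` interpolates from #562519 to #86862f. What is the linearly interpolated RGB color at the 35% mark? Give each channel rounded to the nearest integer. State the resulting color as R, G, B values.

(103, 71, 33)

#562519 → (86, 37, 25); #86862f → (134, 134, 47).
35% corresponds to t = 0.35.
R = 86 + 0.35 × (134 − 86) = 86 + 0.35 × 48 = 102.8 → 103
G = 37 + 0.35 × (134 − 37) = 37 + 0.35 × 97 = 70.95 → 71
B = 25 + 0.35 × (47 − 25) = 25 + 0.35 × 22 = 32.7 → 33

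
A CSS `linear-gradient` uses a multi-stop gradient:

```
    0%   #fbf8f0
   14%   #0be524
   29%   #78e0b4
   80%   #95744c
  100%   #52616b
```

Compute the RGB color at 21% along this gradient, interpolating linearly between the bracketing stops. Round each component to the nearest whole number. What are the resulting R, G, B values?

(62, 227, 103)

21% lies between the 14% and 29% stops, so the local fraction is t = (21 − 14)/(29 − 14) = 7/15 ≈ 0.4667.
#0be524 → (11, 229, 36); #78e0b4 → (120, 224, 180).
R = 11 + 0.4667 × (120 − 11) = 61.87 → 62
G = 229 + 0.4667 × (224 − 229) = 226.667 → 227
B = 36 + 0.4667 × (180 − 36) = 103.205 → 103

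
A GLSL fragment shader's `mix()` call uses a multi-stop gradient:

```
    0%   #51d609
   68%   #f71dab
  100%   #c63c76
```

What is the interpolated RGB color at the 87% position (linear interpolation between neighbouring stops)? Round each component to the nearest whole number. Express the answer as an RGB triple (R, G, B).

(218, 47, 140)

87% lies between the 68% and 100% stops, so the local fraction is t = (87 − 68)/(100 − 68) = 19/32 ≈ 0.5938.
#f71dab → (247, 29, 171); #c63c76 → (198, 60, 118).
R = 247 + 0.5938 × (198 − 247) = 217.904 → 218
G = 29 + 0.5938 × (60 − 29) = 47.408 → 47
B = 171 + 0.5938 × (118 − 171) = 139.529 → 140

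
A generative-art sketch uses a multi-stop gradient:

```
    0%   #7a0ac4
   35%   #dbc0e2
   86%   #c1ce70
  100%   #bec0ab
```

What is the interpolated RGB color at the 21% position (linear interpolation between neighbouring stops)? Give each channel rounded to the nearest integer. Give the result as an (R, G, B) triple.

(180, 119, 214)

21% lies between the 0% and 35% stops, so the local fraction is t = (21 − 0)/(35 − 0) = 21/35 ≈ 0.6.
#7a0ac4 → (122, 10, 196); #dbc0e2 → (219, 192, 226).
R = 122 + 0.6 × (219 − 122) = 180.2 → 180
G = 10 + 0.6 × (192 − 10) = 119.2 → 119
B = 196 + 0.6 × (226 − 196) = 214 → 214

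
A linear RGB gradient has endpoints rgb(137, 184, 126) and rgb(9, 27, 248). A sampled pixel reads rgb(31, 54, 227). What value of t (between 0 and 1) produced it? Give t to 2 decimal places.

0.83

Invert the lerp on the G channel (largest span, 157): t = (54 − 184) / (27 − 184) = -130/-157 = 0.82803.
Check on R: (31 − 137)/(9 − 137) = 0.8281 ✓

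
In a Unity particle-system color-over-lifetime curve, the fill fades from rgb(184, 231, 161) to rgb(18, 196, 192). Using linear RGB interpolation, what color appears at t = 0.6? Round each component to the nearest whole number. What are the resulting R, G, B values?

R = 184 + 0.6 × (18 − 184) = 184 + 0.6 × -166 = 84.4 → 84
G = 231 + 0.6 × (196 − 231) = 231 + 0.6 × -35 = 210 → 210
B = 161 + 0.6 × (192 − 161) = 161 + 0.6 × 31 = 179.6 → 180

(84, 210, 180)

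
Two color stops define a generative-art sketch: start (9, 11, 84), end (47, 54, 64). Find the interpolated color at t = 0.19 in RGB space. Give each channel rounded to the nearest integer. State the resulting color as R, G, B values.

R = 9 + 0.19 × (47 − 9) = 9 + 0.19 × 38 = 16.22 → 16
G = 11 + 0.19 × (54 − 11) = 11 + 0.19 × 43 = 19.17 → 19
B = 84 + 0.19 × (64 − 84) = 84 + 0.19 × -20 = 80.2 → 80
So the blended color is (16, 19, 80), about #101350.

(16, 19, 80)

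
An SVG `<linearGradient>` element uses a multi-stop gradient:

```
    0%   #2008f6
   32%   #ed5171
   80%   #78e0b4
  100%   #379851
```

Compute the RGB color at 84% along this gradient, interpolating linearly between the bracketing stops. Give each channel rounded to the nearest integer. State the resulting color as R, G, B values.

84% lies between the 80% and 100% stops, so the local fraction is t = (84 − 80)/(100 − 80) = 4/20 ≈ 0.2.
#78e0b4 → (120, 224, 180); #379851 → (55, 152, 81).
R = 120 + 0.2 × (55 − 120) = 107 → 107
G = 224 + 0.2 × (152 − 224) = 209.6 → 210
B = 180 + 0.2 × (81 − 180) = 160.2 → 160

(107, 210, 160)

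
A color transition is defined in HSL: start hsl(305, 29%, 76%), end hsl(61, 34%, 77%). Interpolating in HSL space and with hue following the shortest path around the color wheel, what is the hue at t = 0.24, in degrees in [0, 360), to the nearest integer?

Hue: 61 − 305 = -244°, but |-244| > 180 so the shorter arc goes the other way: Δh = -244 + 360 = 116°.
H = 305 + 0.24 × (116) = 332.84 → 333°

333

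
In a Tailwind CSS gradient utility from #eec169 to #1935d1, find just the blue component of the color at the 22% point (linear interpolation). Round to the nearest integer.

B₁ = 105 (from #eec169), B₂ = 209 (from #1935d1).
B = 105 + 0.22 × (209 − 105) = 127.88 → 128

128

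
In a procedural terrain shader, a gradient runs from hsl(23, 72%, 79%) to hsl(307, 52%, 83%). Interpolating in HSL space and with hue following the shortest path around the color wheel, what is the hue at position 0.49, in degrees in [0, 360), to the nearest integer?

346

Hue: 307 − 23 = 284°, but |284| > 180 so the shorter arc goes the other way: Δh = 284 − 360 = -76°.
H = 23 + 0.49 × (-76) = -14.24 → -14 → -14 mod 360 = 346°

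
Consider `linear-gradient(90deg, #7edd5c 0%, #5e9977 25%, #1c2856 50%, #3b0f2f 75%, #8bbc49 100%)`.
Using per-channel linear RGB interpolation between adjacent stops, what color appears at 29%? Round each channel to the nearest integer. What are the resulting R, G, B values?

(83, 135, 114)

29% lies between the 25% and 50% stops, so the local fraction is t = (29 − 25)/(50 − 25) = 4/25 ≈ 0.16.
#5e9977 → (94, 153, 119); #1c2856 → (28, 40, 86).
R = 94 + 0.16 × (28 − 94) = 83.44 → 83
G = 153 + 0.16 × (40 − 153) = 134.92 → 135
B = 119 + 0.16 × (86 − 119) = 113.72 → 114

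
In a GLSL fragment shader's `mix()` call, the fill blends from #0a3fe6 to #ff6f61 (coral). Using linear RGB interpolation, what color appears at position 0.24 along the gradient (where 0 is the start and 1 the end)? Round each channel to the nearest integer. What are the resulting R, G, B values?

(69, 75, 198)

#0a3fe6 → (10, 63, 230); #ff6f61 → (255, 111, 97).
R = 10 + 0.24 × (255 − 10) = 10 + 0.24 × 245 = 68.8 → 69
G = 63 + 0.24 × (111 − 63) = 63 + 0.24 × 48 = 74.52 → 75
B = 230 + 0.24 × (97 − 230) = 230 + 0.24 × -133 = 198.08 → 198
So the blended color is (69, 75, 198), about #454bc6.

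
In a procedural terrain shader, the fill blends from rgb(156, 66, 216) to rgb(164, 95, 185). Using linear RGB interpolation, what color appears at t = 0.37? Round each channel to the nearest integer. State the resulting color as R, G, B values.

R = 156 + 0.37 × (164 − 156) = 156 + 0.37 × 8 = 158.96 → 159
G = 66 + 0.37 × (95 − 66) = 66 + 0.37 × 29 = 76.73 → 77
B = 216 + 0.37 × (185 − 216) = 216 + 0.37 × -31 = 204.53 → 205

(159, 77, 205)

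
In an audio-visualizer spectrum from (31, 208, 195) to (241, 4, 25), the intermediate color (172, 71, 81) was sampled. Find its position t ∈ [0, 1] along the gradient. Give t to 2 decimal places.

Invert the lerp on the R channel (largest span, 210): t = (172 − 31) / (241 − 31) = 141/210 = 0.67143.
Check on G: (71 − 208)/(4 − 208) = 0.6716 ✓

0.67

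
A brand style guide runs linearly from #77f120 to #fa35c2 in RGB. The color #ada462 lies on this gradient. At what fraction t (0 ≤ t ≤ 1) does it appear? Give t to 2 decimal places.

Invert the lerp on the G channel (largest span, 188): t = (164 − 241) / (53 − 241) = -77/-188 = 0.40957.
Check on R: (173 − 119)/(250 − 119) = 0.4122 ✓

0.41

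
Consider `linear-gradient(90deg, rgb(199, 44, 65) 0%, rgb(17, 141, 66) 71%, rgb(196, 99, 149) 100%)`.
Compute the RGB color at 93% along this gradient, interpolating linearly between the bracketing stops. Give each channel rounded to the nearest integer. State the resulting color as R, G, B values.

93% lies between the 71% and 100% stops, so the local fraction is t = (93 − 71)/(100 − 71) = 22/29 ≈ 0.7586.
R = 17 + 0.7586 × (196 − 17) = 152.789 → 153
G = 141 + 0.7586 × (99 − 141) = 109.139 → 109
B = 66 + 0.7586 × (149 − 66) = 128.964 → 129

(153, 109, 129)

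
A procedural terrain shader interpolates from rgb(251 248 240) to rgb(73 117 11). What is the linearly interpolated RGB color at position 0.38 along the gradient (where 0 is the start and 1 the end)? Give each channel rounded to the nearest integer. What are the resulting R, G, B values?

(183, 198, 153)

R = 251 + 0.38 × (73 − 251) = 251 + 0.38 × -178 = 183.36 → 183
G = 248 + 0.38 × (117 − 248) = 248 + 0.38 × -131 = 198.22 → 198
B = 240 + 0.38 × (11 − 240) = 240 + 0.38 × -229 = 152.98 → 153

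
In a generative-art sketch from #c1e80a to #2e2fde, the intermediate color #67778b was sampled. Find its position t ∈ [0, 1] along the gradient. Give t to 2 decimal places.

Invert the lerp on the B channel (largest span, 212): t = (139 − 10) / (222 − 10) = 129/212 = 0.60849.
Check on R: (103 − 193)/(46 − 193) = 0.6122 ✓

0.61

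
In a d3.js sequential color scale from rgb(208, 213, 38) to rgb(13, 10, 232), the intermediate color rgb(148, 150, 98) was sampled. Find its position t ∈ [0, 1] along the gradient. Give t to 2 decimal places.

0.31

Invert the lerp on the G channel (largest span, 203): t = (150 − 213) / (10 − 213) = -63/-203 = 0.31034.
Check on R: (148 − 208)/(13 − 208) = 0.3077 ✓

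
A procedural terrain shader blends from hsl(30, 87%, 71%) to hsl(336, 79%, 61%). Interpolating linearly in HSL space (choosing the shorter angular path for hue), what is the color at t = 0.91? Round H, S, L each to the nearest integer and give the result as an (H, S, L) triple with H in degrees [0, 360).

Hue: 336 − 30 = 306°, but |306| > 180 so the shorter arc goes the other way: Δh = 306 − 360 = -54°.
H = 30 + 0.91 × (-54) = -19.14 → -19 → -19 mod 360 = 341°
S = 87 + 0.91 × (79 − 87) = 79.72 → 80%
L = 71 + 0.91 × (61 − 71) = 61.9 → 62%

(341, 80, 62)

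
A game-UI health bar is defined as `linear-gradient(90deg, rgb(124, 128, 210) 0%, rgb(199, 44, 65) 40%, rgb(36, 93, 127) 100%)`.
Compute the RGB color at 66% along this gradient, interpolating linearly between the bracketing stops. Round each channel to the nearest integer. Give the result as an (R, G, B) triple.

(128, 65, 92)

66% lies between the 40% and 100% stops, so the local fraction is t = (66 − 40)/(100 − 40) = 26/60 ≈ 0.4333.
R = 199 + 0.4333 × (36 − 199) = 128.372 → 128
G = 44 + 0.4333 × (93 − 44) = 65.232 → 65
B = 65 + 0.4333 × (127 − 65) = 91.865 → 92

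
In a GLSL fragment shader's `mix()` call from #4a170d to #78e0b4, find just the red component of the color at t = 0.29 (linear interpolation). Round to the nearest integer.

R₁ = 74 (from #4a170d), R₂ = 120 (from #78e0b4).
R = 74 + 0.29 × (120 − 74) = 87.34 → 87

87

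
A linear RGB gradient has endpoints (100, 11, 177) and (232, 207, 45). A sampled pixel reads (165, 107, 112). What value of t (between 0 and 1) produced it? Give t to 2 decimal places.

Invert the lerp on the G channel (largest span, 196): t = (107 − 11) / (207 − 11) = 96/196 = 0.4898.
Check on R: (165 − 100)/(232 − 100) = 0.4924 ✓

0.49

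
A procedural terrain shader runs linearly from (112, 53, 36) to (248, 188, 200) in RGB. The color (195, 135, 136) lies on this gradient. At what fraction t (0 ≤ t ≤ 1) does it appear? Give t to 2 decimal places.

0.61

Invert the lerp on the B channel (largest span, 164): t = (136 − 36) / (200 − 36) = 100/164 = 0.60976.
Check on R: (195 − 112)/(248 − 112) = 0.6103 ✓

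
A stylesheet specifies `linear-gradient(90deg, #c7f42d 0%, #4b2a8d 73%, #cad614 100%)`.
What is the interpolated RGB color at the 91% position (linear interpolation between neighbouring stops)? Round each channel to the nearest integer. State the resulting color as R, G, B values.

91% lies between the 73% and 100% stops, so the local fraction is t = (91 − 73)/(100 − 73) = 18/27 ≈ 0.6667.
#4b2a8d → (75, 42, 141); #cad614 → (202, 214, 20).
R = 75 + 0.6667 × (202 − 75) = 159.671 → 160
G = 42 + 0.6667 × (214 − 42) = 156.672 → 157
B = 141 + 0.6667 × (20 − 141) = 60.329 → 60

(160, 157, 60)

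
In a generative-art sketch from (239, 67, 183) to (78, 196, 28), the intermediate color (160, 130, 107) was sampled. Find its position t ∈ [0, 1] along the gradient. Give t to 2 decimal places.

Invert the lerp on the R channel (largest span, 161): t = (160 − 239) / (78 − 239) = -79/-161 = 0.49068.
Check on G: (130 − 67)/(196 − 67) = 0.4884 ✓

0.49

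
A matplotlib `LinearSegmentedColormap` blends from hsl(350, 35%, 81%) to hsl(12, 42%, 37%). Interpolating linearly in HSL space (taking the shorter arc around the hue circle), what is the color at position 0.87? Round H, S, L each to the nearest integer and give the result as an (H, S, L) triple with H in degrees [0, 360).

Hue: 12 − 350 = -338°, but |-338| > 180 so the shorter arc goes the other way: Δh = -338 + 360 = 22°.
H = 350 + 0.87 × (22) = 369.14 → 369 → 369 mod 360 = 9°
S = 35 + 0.87 × (42 − 35) = 41.09 → 41%
L = 81 + 0.87 × (37 − 81) = 42.72 → 43%

(9, 41, 43)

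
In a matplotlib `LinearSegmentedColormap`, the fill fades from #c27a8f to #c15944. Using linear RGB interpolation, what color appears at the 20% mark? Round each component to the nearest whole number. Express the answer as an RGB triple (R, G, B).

(194, 115, 128)

#c27a8f → (194, 122, 143); #c15944 → (193, 89, 68).
20% corresponds to t = 0.2.
R = 194 + 0.2 × (193 − 194) = 194 + 0.2 × -1 = 193.8 → 194
G = 122 + 0.2 × (89 − 122) = 122 + 0.2 × -33 = 115.4 → 115
B = 143 + 0.2 × (68 − 143) = 143 + 0.2 × -75 = 128 → 128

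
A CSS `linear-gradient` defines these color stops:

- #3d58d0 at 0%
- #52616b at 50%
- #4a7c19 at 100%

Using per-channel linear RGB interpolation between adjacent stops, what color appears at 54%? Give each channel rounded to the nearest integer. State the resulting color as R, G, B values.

(81, 99, 100)

54% lies between the 50% and 100% stops, so the local fraction is t = (54 − 50)/(100 − 50) = 4/50 ≈ 0.08.
#52616b → (82, 97, 107); #4a7c19 → (74, 124, 25).
R = 82 + 0.08 × (74 − 82) = 81.36 → 81
G = 97 + 0.08 × (124 − 97) = 99.16 → 99
B = 107 + 0.08 × (25 − 107) = 100.44 → 100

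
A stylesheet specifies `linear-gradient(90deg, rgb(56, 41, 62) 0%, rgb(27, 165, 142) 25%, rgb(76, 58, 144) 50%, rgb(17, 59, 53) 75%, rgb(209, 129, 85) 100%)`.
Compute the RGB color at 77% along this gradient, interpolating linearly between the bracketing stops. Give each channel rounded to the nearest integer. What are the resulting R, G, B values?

(32, 65, 56)

77% lies between the 75% and 100% stops, so the local fraction is t = (77 − 75)/(100 − 75) = 2/25 ≈ 0.08.
R = 17 + 0.08 × (209 − 17) = 32.36 → 32
G = 59 + 0.08 × (129 − 59) = 64.6 → 65
B = 53 + 0.08 × (85 − 53) = 55.56 → 56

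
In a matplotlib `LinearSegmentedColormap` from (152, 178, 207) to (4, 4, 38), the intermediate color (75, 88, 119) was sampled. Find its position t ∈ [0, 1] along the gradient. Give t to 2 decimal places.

Invert the lerp on the G channel (largest span, 174): t = (88 − 178) / (4 − 178) = -90/-174 = 0.51724.
Check on R: (75 − 152)/(4 − 152) = 0.5203 ✓

0.52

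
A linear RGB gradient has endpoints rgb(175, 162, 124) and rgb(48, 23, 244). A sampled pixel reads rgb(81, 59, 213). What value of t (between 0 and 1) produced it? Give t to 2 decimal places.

Invert the lerp on the G channel (largest span, 139): t = (59 − 162) / (23 − 162) = -103/-139 = 0.74101.
Check on R: (81 − 175)/(48 − 175) = 0.7402 ✓

0.74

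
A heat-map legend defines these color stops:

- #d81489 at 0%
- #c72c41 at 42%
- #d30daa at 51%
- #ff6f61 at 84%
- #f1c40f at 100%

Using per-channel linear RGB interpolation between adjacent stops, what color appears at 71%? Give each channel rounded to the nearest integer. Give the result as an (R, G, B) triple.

(238, 72, 126)

71% lies between the 51% and 84% stops, so the local fraction is t = (71 − 51)/(84 − 51) = 20/33 ≈ 0.6061.
#d30daa → (211, 13, 170); #ff6f61 → (255, 111, 97).
R = 211 + 0.6061 × (255 − 211) = 237.668 → 238
G = 13 + 0.6061 × (111 − 13) = 72.398 → 72
B = 170 + 0.6061 × (97 − 170) = 125.755 → 126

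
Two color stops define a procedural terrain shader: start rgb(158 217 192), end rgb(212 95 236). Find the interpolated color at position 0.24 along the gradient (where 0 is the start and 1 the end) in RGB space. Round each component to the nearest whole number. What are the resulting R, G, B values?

(171, 188, 203)

R = 158 + 0.24 × (212 − 158) = 158 + 0.24 × 54 = 170.96 → 171
G = 217 + 0.24 × (95 − 217) = 217 + 0.24 × -122 = 187.72 → 188
B = 192 + 0.24 × (236 − 192) = 192 + 0.24 × 44 = 202.56 → 203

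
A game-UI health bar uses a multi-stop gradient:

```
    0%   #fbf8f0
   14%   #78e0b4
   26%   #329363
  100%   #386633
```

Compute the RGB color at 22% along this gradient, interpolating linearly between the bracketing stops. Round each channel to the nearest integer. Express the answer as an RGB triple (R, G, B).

22% lies between the 14% and 26% stops, so the local fraction is t = (22 − 14)/(26 − 14) = 8/12 ≈ 0.6667.
#78e0b4 → (120, 224, 180); #329363 → (50, 147, 99).
R = 120 + 0.6667 × (50 − 120) = 73.331 → 73
G = 224 + 0.6667 × (147 − 224) = 172.664 → 173
B = 180 + 0.6667 × (99 − 180) = 125.997 → 126

(73, 173, 126)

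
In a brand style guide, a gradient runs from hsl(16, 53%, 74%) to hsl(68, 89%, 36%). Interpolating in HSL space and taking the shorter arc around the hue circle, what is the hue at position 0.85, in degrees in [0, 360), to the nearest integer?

Hue arc: Δh = 68 − 16 = 52° (|Δh| ≤ 180, already the shorter path).
H = 16 + 0.85 × (52) = 60.2 → 60°

60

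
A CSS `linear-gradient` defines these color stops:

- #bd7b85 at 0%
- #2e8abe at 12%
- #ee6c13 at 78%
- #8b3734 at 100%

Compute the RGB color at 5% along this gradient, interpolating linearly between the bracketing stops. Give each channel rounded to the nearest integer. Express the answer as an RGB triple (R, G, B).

(129, 129, 157)

5% lies between the 0% and 12% stops, so the local fraction is t = (5 − 0)/(12 − 0) = 5/12 ≈ 0.4167.
#bd7b85 → (189, 123, 133); #2e8abe → (46, 138, 190).
R = 189 + 0.4167 × (46 − 189) = 129.412 → 129
G = 123 + 0.4167 × (138 − 123) = 129.25 → 129
B = 133 + 0.4167 × (190 − 133) = 156.752 → 157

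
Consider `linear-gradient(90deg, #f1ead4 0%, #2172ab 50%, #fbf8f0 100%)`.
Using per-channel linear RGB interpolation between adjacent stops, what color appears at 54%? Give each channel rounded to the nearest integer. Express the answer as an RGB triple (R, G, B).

54% lies between the 50% and 100% stops, so the local fraction is t = (54 − 50)/(100 − 50) = 4/50 ≈ 0.08.
#2172ab → (33, 114, 171); #fbf8f0 → (251, 248, 240).
R = 33 + 0.08 × (251 − 33) = 50.44 → 50
G = 114 + 0.08 × (248 − 114) = 124.72 → 125
B = 171 + 0.08 × (240 − 171) = 176.52 → 177

(50, 125, 177)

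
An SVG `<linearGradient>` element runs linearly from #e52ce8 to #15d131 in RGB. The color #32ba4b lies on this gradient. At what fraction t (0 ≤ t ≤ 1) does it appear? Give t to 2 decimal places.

Invert the lerp on the R channel (largest span, 208): t = (50 − 229) / (21 − 229) = -179/-208 = 0.86058.
Check on G: (186 − 44)/(209 − 44) = 0.8606 ✓

0.86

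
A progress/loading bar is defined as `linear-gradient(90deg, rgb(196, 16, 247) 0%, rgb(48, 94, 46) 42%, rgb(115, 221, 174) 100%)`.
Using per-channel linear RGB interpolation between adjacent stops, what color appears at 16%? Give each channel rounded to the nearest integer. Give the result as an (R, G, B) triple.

(140, 46, 170)

16% lies between the 0% and 42% stops, so the local fraction is t = (16 − 0)/(42 − 0) = 16/42 ≈ 0.381.
R = 196 + 0.381 × (48 − 196) = 139.612 → 140
G = 16 + 0.381 × (94 − 16) = 45.718 → 46
B = 247 + 0.381 × (46 − 247) = 170.419 → 170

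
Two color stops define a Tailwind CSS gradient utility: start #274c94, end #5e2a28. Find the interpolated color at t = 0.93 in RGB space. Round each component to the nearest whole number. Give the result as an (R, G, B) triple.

#274c94 → (39, 76, 148); #5e2a28 → (94, 42, 40).
R = 39 + 0.93 × (94 − 39) = 39 + 0.93 × 55 = 90.15 → 90
G = 76 + 0.93 × (42 − 76) = 76 + 0.93 × -34 = 44.38 → 44
B = 148 + 0.93 × (40 − 148) = 148 + 0.93 × -108 = 47.56 → 48

(90, 44, 48)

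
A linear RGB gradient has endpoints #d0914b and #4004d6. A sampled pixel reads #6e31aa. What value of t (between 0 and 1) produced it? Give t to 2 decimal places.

Invert the lerp on the R channel (largest span, 144): t = (110 − 208) / (64 − 208) = -98/-144 = 0.68056.
Check on G: (49 − 145)/(4 − 145) = 0.6809 ✓

0.68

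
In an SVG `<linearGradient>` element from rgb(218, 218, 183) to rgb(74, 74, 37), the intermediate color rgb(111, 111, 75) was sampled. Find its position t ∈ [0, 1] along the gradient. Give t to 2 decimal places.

Invert the lerp on the B channel (largest span, 146): t = (75 − 183) / (37 − 183) = -108/-146 = 0.73973.
Check on R: (111 − 218)/(74 − 218) = 0.7431 ✓

0.74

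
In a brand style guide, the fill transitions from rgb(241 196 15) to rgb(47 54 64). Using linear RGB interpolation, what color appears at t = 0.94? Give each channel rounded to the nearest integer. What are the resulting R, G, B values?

R = 241 + 0.94 × (47 − 241) = 241 + 0.94 × -194 = 58.64 → 59
G = 196 + 0.94 × (54 − 196) = 196 + 0.94 × -142 = 62.52 → 63
B = 15 + 0.94 × (64 − 15) = 15 + 0.94 × 49 = 61.06 → 61

(59, 63, 61)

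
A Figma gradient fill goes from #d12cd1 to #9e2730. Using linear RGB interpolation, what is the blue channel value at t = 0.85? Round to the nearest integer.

72

B₁ = 209 (from #d12cd1), B₂ = 48 (from #9e2730).
B = 209 + 0.85 × (48 − 209) = 72.15 → 72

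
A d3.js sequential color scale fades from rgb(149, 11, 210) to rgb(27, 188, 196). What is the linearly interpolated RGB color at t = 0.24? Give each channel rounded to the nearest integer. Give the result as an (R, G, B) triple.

R = 149 + 0.24 × (27 − 149) = 149 + 0.24 × -122 = 119.72 → 120
G = 11 + 0.24 × (188 − 11) = 11 + 0.24 × 177 = 53.48 → 53
B = 210 + 0.24 × (196 − 210) = 210 + 0.24 × -14 = 206.64 → 207
So the blended color is (120, 53, 207), about #7835cf.

(120, 53, 207)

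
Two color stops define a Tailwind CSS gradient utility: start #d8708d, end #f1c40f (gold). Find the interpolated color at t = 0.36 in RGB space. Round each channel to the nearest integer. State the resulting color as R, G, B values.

#d8708d → (216, 112, 141); #f1c40f → (241, 196, 15).
R = 216 + 0.36 × (241 − 216) = 216 + 0.36 × 25 = 225 → 225
G = 112 + 0.36 × (196 − 112) = 112 + 0.36 × 84 = 142.24 → 142
B = 141 + 0.36 × (15 − 141) = 141 + 0.36 × -126 = 95.64 → 96
So the blended color is (225, 142, 96), about #e18e60.

(225, 142, 96)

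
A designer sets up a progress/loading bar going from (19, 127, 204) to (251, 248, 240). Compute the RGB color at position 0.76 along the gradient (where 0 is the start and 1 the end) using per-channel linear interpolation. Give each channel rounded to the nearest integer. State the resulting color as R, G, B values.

(195, 219, 231)

R = 19 + 0.76 × (251 − 19) = 19 + 0.76 × 232 = 195.32 → 195
G = 127 + 0.76 × (248 − 127) = 127 + 0.76 × 121 = 218.96 → 219
B = 204 + 0.76 × (240 − 204) = 204 + 0.76 × 36 = 231.36 → 231
So the blended color is (195, 219, 231), about #c3dbe7.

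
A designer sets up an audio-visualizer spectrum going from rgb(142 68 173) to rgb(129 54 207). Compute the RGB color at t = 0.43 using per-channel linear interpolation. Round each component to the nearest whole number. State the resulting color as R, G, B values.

R = 142 + 0.43 × (129 − 142) = 142 + 0.43 × -13 = 136.41 → 136
G = 68 + 0.43 × (54 − 68) = 68 + 0.43 × -14 = 61.98 → 62
B = 173 + 0.43 × (207 − 173) = 173 + 0.43 × 34 = 187.62 → 188
So the blended color is (136, 62, 188), about #883ebc.

(136, 62, 188)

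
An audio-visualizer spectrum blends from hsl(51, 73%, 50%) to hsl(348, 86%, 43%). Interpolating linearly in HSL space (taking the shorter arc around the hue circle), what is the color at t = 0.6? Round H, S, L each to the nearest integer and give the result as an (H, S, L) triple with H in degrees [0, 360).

(13, 81, 46)

Hue: 348 − 51 = 297°, but |297| > 180 so the shorter arc goes the other way: Δh = 297 − 360 = -63°.
H = 51 + 0.6 × (-63) = 13.2 → 13°
S = 73 + 0.6 × (86 − 73) = 80.8 → 81%
L = 50 + 0.6 × (43 − 50) = 45.8 → 46%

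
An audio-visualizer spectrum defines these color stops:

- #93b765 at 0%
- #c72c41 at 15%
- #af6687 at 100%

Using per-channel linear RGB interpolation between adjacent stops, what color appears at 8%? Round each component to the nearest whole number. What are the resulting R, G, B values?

(175, 109, 82)

8% lies between the 0% and 15% stops, so the local fraction is t = (8 − 0)/(15 − 0) = 8/15 ≈ 0.5333.
#93b765 → (147, 183, 101); #c72c41 → (199, 44, 65).
R = 147 + 0.5333 × (199 − 147) = 174.732 → 175
G = 183 + 0.5333 × (44 − 183) = 108.871 → 109
B = 101 + 0.5333 × (65 − 101) = 81.801 → 82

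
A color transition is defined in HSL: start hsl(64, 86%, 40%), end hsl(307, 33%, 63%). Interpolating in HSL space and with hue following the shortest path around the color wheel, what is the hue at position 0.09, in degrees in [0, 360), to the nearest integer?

53

Hue: 307 − 64 = 243°, but |243| > 180 so the shorter arc goes the other way: Δh = 243 − 360 = -117°.
H = 64 + 0.09 × (-117) = 53.47 → 53°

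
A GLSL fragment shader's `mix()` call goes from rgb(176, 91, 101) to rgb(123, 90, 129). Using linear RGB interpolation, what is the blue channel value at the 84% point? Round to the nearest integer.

B = 101 + 0.84 × (129 − 101) = 124.52 → 125

125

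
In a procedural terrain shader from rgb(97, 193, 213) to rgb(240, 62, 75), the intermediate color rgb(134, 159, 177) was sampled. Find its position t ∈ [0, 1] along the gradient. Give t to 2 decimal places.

0.26

Invert the lerp on the R channel (largest span, 143): t = (134 − 97) / (240 − 97) = 37/143 = 0.25874.
Check on G: (159 − 193)/(62 − 193) = 0.2595 ✓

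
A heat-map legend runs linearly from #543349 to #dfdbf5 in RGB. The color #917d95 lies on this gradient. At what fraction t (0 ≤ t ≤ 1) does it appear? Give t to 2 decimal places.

0.44

Invert the lerp on the B channel (largest span, 172): t = (149 − 73) / (245 − 73) = 76/172 = 0.44186.
Check on R: (145 − 84)/(223 − 84) = 0.4388 ✓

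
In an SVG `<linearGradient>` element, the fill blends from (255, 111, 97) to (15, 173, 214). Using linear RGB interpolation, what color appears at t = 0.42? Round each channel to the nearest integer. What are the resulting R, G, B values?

(154, 137, 146)

R = 255 + 0.42 × (15 − 255) = 255 + 0.42 × -240 = 154.2 → 154
G = 111 + 0.42 × (173 − 111) = 111 + 0.42 × 62 = 137.04 → 137
B = 97 + 0.42 × (214 − 97) = 97 + 0.42 × 117 = 146.14 → 146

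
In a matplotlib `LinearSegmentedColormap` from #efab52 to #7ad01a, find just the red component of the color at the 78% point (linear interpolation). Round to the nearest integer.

148

R₁ = 239 (from #efab52), R₂ = 122 (from #7ad01a).
R = 239 + 0.78 × (122 − 239) = 147.74 → 148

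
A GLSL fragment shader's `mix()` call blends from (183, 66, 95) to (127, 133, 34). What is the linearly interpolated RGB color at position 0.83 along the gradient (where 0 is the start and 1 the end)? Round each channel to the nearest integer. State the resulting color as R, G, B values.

(137, 122, 44)

R = 183 + 0.83 × (127 − 183) = 183 + 0.83 × -56 = 136.52 → 137
G = 66 + 0.83 × (133 − 66) = 66 + 0.83 × 67 = 121.61 → 122
B = 95 + 0.83 × (34 − 95) = 95 + 0.83 × -61 = 44.37 → 44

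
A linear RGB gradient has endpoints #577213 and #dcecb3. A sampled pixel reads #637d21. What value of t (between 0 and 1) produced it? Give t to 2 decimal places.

Invert the lerp on the B channel (largest span, 160): t = (33 − 19) / (179 − 19) = 14/160 = 0.0875.
Check on R: (99 − 87)/(220 − 87) = 0.09023 ✓

0.09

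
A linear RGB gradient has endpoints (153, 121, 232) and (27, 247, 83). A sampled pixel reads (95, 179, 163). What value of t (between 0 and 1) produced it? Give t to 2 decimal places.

0.46

Invert the lerp on the B channel (largest span, 149): t = (163 − 232) / (83 − 232) = -69/-149 = 0.46309.
Check on R: (95 − 153)/(27 − 153) = 0.4603 ✓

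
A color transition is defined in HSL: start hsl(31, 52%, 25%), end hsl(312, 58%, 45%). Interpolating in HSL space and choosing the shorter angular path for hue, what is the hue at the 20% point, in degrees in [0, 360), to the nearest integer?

Hue: 312 − 31 = 281°, but |281| > 180 so the shorter arc goes the other way: Δh = 281 − 360 = -79°.
H = 31 + 0.2 × (-79) = 15.2 → 15°

15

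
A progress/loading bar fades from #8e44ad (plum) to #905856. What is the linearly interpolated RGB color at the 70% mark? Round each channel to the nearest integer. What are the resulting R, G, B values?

#8e44ad → (142, 68, 173); #905856 → (144, 88, 86).
70% corresponds to t = 0.7.
R = 142 + 0.7 × (144 − 142) = 142 + 0.7 × 2 = 143.4 → 143
G = 68 + 0.7 × (88 − 68) = 68 + 0.7 × 20 = 82 → 82
B = 173 + 0.7 × (86 − 173) = 173 + 0.7 × -87 = 112.1 → 112

(143, 82, 112)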